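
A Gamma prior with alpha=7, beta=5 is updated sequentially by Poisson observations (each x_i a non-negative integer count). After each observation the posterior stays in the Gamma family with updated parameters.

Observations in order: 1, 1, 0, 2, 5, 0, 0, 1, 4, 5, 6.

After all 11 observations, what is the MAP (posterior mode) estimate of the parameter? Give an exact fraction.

31/16

obs 1: x=1 → posterior Gamma(8, 6)
obs 2: x=1 → posterior Gamma(9, 7)
obs 3: x=0 → posterior Gamma(9, 8)
obs 4: x=2 → posterior Gamma(11, 9)
obs 5: x=5 → posterior Gamma(16, 10)
obs 6: x=0 → posterior Gamma(16, 11)
obs 7: x=0 → posterior Gamma(16, 12)
obs 8: x=1 → posterior Gamma(17, 13)
obs 9: x=4 → posterior Gamma(21, 14)
obs 10: x=5 → posterior Gamma(26, 15)
obs 11: x=6 → posterior Gamma(32, 16)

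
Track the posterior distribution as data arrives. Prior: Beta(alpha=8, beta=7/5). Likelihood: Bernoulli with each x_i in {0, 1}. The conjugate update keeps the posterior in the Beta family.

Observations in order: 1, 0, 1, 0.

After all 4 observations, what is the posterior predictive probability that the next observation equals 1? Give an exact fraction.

obs 1: x=1 → posterior Beta(9, 7/5)
obs 2: x=0 → posterior Beta(9, 12/5)
obs 3: x=1 → posterior Beta(10, 12/5)
obs 4: x=0 → posterior Beta(10, 17/5)

50/67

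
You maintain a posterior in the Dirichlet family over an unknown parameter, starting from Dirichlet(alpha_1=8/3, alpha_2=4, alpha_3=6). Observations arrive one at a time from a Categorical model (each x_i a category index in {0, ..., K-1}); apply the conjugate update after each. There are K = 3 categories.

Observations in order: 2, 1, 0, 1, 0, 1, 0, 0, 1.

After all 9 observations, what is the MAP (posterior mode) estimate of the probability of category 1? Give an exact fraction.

obs 1: x=2 → posterior Dirichlet(8/3, 4, 7)
obs 2: x=1 → posterior Dirichlet(8/3, 5, 7)
obs 3: x=0 → posterior Dirichlet(11/3, 5, 7)
obs 4: x=1 → posterior Dirichlet(11/3, 6, 7)
obs 5: x=0 → posterior Dirichlet(14/3, 6, 7)
obs 6: x=1 → posterior Dirichlet(14/3, 7, 7)
obs 7: x=0 → posterior Dirichlet(17/3, 7, 7)
obs 8: x=0 → posterior Dirichlet(20/3, 7, 7)
obs 9: x=1 → posterior Dirichlet(20/3, 8, 7)

3/8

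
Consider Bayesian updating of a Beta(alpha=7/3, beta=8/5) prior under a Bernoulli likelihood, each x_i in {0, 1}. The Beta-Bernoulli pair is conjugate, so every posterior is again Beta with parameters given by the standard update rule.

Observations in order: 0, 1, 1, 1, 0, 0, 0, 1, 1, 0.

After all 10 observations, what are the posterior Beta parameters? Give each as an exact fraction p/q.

alpha=22/3, beta=33/5

obs 1: x=0 → posterior Beta(7/3, 13/5)
obs 2: x=1 → posterior Beta(10/3, 13/5)
obs 3: x=1 → posterior Beta(13/3, 13/5)
obs 4: x=1 → posterior Beta(16/3, 13/5)
obs 5: x=0 → posterior Beta(16/3, 18/5)
obs 6: x=0 → posterior Beta(16/3, 23/5)
obs 7: x=0 → posterior Beta(16/3, 28/5)
obs 8: x=1 → posterior Beta(19/3, 28/5)
obs 9: x=1 → posterior Beta(22/3, 28/5)
obs 10: x=0 → posterior Beta(22/3, 33/5)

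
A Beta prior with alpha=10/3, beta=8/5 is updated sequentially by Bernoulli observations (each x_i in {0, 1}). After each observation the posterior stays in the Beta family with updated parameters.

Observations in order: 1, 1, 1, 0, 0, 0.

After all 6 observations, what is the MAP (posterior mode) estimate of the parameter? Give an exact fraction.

40/67

obs 1: x=1 → posterior Beta(13/3, 8/5)
obs 2: x=1 → posterior Beta(16/3, 8/5)
obs 3: x=1 → posterior Beta(19/3, 8/5)
obs 4: x=0 → posterior Beta(19/3, 13/5)
obs 5: x=0 → posterior Beta(19/3, 18/5)
obs 6: x=0 → posterior Beta(19/3, 23/5)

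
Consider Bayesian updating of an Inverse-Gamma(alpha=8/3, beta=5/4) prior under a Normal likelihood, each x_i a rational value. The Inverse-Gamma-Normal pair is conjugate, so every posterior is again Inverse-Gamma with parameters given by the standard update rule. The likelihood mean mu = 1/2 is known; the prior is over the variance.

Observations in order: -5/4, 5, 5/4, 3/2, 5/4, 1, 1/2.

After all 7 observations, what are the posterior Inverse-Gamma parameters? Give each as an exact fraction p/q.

alpha=37/6, beta=451/32

obs 1: x=-5/4 → posterior Inverse-Gamma(19/6, 89/32)
obs 2: x=5 → posterior Inverse-Gamma(11/3, 413/32)
obs 3: x=5/4 → posterior Inverse-Gamma(25/6, 211/16)
obs 4: x=3/2 → posterior Inverse-Gamma(14/3, 219/16)
obs 5: x=5/4 → posterior Inverse-Gamma(31/6, 447/32)
obs 6: x=1 → posterior Inverse-Gamma(17/3, 451/32)
obs 7: x=1/2 → posterior Inverse-Gamma(37/6, 451/32)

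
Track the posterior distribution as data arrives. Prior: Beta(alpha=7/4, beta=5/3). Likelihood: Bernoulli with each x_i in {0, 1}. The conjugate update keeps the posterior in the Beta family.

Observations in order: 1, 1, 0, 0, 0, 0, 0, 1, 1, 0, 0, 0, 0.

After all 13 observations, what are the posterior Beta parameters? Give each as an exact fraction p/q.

alpha=23/4, beta=32/3

obs 1: x=1 → posterior Beta(11/4, 5/3)
obs 2: x=1 → posterior Beta(15/4, 5/3)
obs 3: x=0 → posterior Beta(15/4, 8/3)
obs 4: x=0 → posterior Beta(15/4, 11/3)
obs 5: x=0 → posterior Beta(15/4, 14/3)
obs 6: x=0 → posterior Beta(15/4, 17/3)
obs 7: x=0 → posterior Beta(15/4, 20/3)
obs 8: x=1 → posterior Beta(19/4, 20/3)
obs 9: x=1 → posterior Beta(23/4, 20/3)
obs 10: x=0 → posterior Beta(23/4, 23/3)
obs 11: x=0 → posterior Beta(23/4, 26/3)
obs 12: x=0 → posterior Beta(23/4, 29/3)
obs 13: x=0 → posterior Beta(23/4, 32/3)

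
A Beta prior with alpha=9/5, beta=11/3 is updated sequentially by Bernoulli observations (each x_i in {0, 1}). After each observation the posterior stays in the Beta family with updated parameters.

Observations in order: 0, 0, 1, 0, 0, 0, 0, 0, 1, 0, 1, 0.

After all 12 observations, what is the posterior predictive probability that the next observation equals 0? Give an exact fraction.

obs 1: x=0 → posterior Beta(9/5, 14/3)
obs 2: x=0 → posterior Beta(9/5, 17/3)
obs 3: x=1 → posterior Beta(14/5, 17/3)
obs 4: x=0 → posterior Beta(14/5, 20/3)
obs 5: x=0 → posterior Beta(14/5, 23/3)
obs 6: x=0 → posterior Beta(14/5, 26/3)
obs 7: x=0 → posterior Beta(14/5, 29/3)
obs 8: x=0 → posterior Beta(14/5, 32/3)
obs 9: x=1 → posterior Beta(19/5, 32/3)
obs 10: x=0 → posterior Beta(19/5, 35/3)
obs 11: x=1 → posterior Beta(24/5, 35/3)
obs 12: x=0 → posterior Beta(24/5, 38/3)

95/131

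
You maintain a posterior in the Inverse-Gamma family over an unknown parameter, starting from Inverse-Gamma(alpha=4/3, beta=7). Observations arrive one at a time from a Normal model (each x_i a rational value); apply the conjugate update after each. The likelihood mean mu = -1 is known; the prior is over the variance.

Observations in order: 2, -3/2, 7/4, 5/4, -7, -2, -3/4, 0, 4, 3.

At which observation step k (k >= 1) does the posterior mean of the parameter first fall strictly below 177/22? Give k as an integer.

obs 1: x=2 → posterior Inverse-Gamma(11/6, 23/2)
obs 2: x=-3/2 → posterior Inverse-Gamma(7/3, 93/8)
obs 3: x=7/4 → posterior Inverse-Gamma(17/6, 493/32)
obs 4: x=5/4 → posterior Inverse-Gamma(10/3, 287/16)
obs 5: x=-7 → posterior Inverse-Gamma(23/6, 575/16)
obs 6: x=-2 → posterior Inverse-Gamma(13/3, 583/16)
obs 7: x=-3/4 → posterior Inverse-Gamma(29/6, 1167/32)
obs 8: x=0 → posterior Inverse-Gamma(16/3, 1183/32)
obs 9: x=4 → posterior Inverse-Gamma(35/6, 1583/32)
obs 10: x=3 → posterior Inverse-Gamma(19/3, 1839/32)

k = 4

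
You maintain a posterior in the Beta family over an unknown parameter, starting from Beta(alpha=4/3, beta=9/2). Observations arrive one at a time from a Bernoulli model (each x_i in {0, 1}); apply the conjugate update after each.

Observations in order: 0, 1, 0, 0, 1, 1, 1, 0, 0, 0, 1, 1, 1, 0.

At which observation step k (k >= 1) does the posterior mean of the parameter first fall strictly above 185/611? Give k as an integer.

k = 5

obs 1: x=0 → posterior Beta(4/3, 11/2)
obs 2: x=1 → posterior Beta(7/3, 11/2)
obs 3: x=0 → posterior Beta(7/3, 13/2)
obs 4: x=0 → posterior Beta(7/3, 15/2)
obs 5: x=1 → posterior Beta(10/3, 15/2)
obs 6: x=1 → posterior Beta(13/3, 15/2)
obs 7: x=1 → posterior Beta(16/3, 15/2)
obs 8: x=0 → posterior Beta(16/3, 17/2)
obs 9: x=0 → posterior Beta(16/3, 19/2)
obs 10: x=0 → posterior Beta(16/3, 21/2)
obs 11: x=1 → posterior Beta(19/3, 21/2)
obs 12: x=1 → posterior Beta(22/3, 21/2)
obs 13: x=1 → posterior Beta(25/3, 21/2)
obs 14: x=0 → posterior Beta(25/3, 23/2)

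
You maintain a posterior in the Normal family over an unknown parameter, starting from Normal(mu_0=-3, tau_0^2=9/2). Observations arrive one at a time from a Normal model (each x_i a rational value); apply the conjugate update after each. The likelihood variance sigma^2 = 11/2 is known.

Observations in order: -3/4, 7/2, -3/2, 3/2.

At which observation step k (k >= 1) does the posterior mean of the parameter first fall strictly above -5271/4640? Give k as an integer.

k = 2

obs 1: x=-3/4 → posterior Normal(-159/80, 99/40)
obs 2: x=7/2 → posterior Normal(-33/116, 99/58)
obs 3: x=-3/2 → posterior Normal(-87/152, 99/76)
obs 4: x=3/2 → posterior Normal(-33/188, 99/94)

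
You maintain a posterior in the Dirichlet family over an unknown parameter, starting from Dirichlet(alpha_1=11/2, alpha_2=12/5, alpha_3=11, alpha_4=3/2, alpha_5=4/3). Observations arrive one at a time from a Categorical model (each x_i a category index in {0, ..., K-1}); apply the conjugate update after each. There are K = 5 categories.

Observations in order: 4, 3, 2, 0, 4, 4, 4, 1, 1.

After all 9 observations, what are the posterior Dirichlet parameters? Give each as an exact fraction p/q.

obs 1: x=4 → posterior Dirichlet(11/2, 12/5, 11, 3/2, 7/3)
obs 2: x=3 → posterior Dirichlet(11/2, 12/5, 11, 5/2, 7/3)
obs 3: x=2 → posterior Dirichlet(11/2, 12/5, 12, 5/2, 7/3)
obs 4: x=0 → posterior Dirichlet(13/2, 12/5, 12, 5/2, 7/3)
obs 5: x=4 → posterior Dirichlet(13/2, 12/5, 12, 5/2, 10/3)
obs 6: x=4 → posterior Dirichlet(13/2, 12/5, 12, 5/2, 13/3)
obs 7: x=4 → posterior Dirichlet(13/2, 12/5, 12, 5/2, 16/3)
obs 8: x=1 → posterior Dirichlet(13/2, 17/5, 12, 5/2, 16/3)
obs 9: x=1 → posterior Dirichlet(13/2, 22/5, 12, 5/2, 16/3)

alpha_1=13/2, alpha_2=22/5, alpha_3=12, alpha_4=5/2, alpha_5=16/3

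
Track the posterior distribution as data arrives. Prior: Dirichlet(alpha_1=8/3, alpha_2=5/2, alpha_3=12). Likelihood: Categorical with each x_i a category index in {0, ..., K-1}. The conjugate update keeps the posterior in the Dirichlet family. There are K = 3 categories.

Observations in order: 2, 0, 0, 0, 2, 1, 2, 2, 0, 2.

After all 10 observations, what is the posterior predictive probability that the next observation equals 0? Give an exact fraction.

obs 1: x=2 → posterior Dirichlet(8/3, 5/2, 13)
obs 2: x=0 → posterior Dirichlet(11/3, 5/2, 13)
obs 3: x=0 → posterior Dirichlet(14/3, 5/2, 13)
obs 4: x=0 → posterior Dirichlet(17/3, 5/2, 13)
obs 5: x=2 → posterior Dirichlet(17/3, 5/2, 14)
obs 6: x=1 → posterior Dirichlet(17/3, 7/2, 14)
obs 7: x=2 → posterior Dirichlet(17/3, 7/2, 15)
obs 8: x=2 → posterior Dirichlet(17/3, 7/2, 16)
obs 9: x=0 → posterior Dirichlet(20/3, 7/2, 16)
obs 10: x=2 → posterior Dirichlet(20/3, 7/2, 17)

40/163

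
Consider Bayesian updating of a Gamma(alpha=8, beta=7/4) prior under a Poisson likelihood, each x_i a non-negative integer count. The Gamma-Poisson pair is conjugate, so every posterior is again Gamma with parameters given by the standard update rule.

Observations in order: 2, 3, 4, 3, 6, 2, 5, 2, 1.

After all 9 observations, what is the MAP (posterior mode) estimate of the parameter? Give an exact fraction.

obs 1: x=2 → posterior Gamma(10, 11/4)
obs 2: x=3 → posterior Gamma(13, 15/4)
obs 3: x=4 → posterior Gamma(17, 19/4)
obs 4: x=3 → posterior Gamma(20, 23/4)
obs 5: x=6 → posterior Gamma(26, 27/4)
obs 6: x=2 → posterior Gamma(28, 31/4)
obs 7: x=5 → posterior Gamma(33, 35/4)
obs 8: x=2 → posterior Gamma(35, 39/4)
obs 9: x=1 → posterior Gamma(36, 43/4)

140/43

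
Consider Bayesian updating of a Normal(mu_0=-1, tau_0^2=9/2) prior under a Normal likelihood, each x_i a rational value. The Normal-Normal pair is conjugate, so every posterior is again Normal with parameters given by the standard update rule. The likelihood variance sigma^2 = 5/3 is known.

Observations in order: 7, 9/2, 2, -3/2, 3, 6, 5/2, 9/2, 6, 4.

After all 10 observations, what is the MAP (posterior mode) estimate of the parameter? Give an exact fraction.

obs 1: x=7 → posterior Normal(179/37, 45/37)
obs 2: x=9/2 → posterior Normal(601/128, 45/64)
obs 3: x=2 → posterior Normal(709/182, 45/91)
obs 4: x=-3/2 → posterior Normal(157/59, 45/118)
obs 5: x=3 → posterior Normal(79/29, 9/29)
obs 6: x=6 → posterior Normal(557/172, 45/172)
obs 7: x=5/2 → posterior Normal(1249/398, 45/199)
obs 8: x=9/2 → posterior Normal(373/113, 45/226)
obs 9: x=6 → posterior Normal(908/253, 45/253)
obs 10: x=4 → posterior Normal(127/35, 9/56)

127/35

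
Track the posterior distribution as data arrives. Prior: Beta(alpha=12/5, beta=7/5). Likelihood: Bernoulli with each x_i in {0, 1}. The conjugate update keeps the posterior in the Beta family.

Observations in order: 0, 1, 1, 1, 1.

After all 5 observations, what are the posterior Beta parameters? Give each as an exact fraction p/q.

alpha=32/5, beta=12/5

obs 1: x=0 → posterior Beta(12/5, 12/5)
obs 2: x=1 → posterior Beta(17/5, 12/5)
obs 3: x=1 → posterior Beta(22/5, 12/5)
obs 4: x=1 → posterior Beta(27/5, 12/5)
obs 5: x=1 → posterior Beta(32/5, 12/5)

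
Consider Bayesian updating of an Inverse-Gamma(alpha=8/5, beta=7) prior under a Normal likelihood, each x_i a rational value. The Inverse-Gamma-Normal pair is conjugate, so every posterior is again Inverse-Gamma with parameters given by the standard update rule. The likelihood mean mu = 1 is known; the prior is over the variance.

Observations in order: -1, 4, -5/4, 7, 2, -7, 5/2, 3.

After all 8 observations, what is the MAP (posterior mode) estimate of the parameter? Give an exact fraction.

3715/352

obs 1: x=-1 → posterior Inverse-Gamma(21/10, 9)
obs 2: x=4 → posterior Inverse-Gamma(13/5, 27/2)
obs 3: x=-5/4 → posterior Inverse-Gamma(31/10, 513/32)
obs 4: x=7 → posterior Inverse-Gamma(18/5, 1089/32)
obs 5: x=2 → posterior Inverse-Gamma(41/10, 1105/32)
obs 6: x=-7 → posterior Inverse-Gamma(23/5, 2129/32)
obs 7: x=5/2 → posterior Inverse-Gamma(51/10, 2165/32)
obs 8: x=3 → posterior Inverse-Gamma(28/5, 2229/32)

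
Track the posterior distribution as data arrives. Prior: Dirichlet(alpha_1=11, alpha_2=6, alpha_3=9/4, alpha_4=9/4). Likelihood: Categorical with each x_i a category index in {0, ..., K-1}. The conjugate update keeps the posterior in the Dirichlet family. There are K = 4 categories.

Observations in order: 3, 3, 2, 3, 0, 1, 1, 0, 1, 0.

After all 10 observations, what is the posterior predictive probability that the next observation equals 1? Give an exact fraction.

2/7

obs 1: x=3 → posterior Dirichlet(11, 6, 9/4, 13/4)
obs 2: x=3 → posterior Dirichlet(11, 6, 9/4, 17/4)
obs 3: x=2 → posterior Dirichlet(11, 6, 13/4, 17/4)
obs 4: x=3 → posterior Dirichlet(11, 6, 13/4, 21/4)
obs 5: x=0 → posterior Dirichlet(12, 6, 13/4, 21/4)
obs 6: x=1 → posterior Dirichlet(12, 7, 13/4, 21/4)
obs 7: x=1 → posterior Dirichlet(12, 8, 13/4, 21/4)
obs 8: x=0 → posterior Dirichlet(13, 8, 13/4, 21/4)
obs 9: x=1 → posterior Dirichlet(13, 9, 13/4, 21/4)
obs 10: x=0 → posterior Dirichlet(14, 9, 13/4, 21/4)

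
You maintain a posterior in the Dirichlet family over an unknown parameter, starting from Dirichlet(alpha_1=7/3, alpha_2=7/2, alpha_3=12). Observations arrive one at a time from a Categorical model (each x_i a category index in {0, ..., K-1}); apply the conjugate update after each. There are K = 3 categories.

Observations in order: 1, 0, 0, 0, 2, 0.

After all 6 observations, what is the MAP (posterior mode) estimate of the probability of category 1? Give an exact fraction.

21/125

obs 1: x=1 → posterior Dirichlet(7/3, 9/2, 12)
obs 2: x=0 → posterior Dirichlet(10/3, 9/2, 12)
obs 3: x=0 → posterior Dirichlet(13/3, 9/2, 12)
obs 4: x=0 → posterior Dirichlet(16/3, 9/2, 12)
obs 5: x=2 → posterior Dirichlet(16/3, 9/2, 13)
obs 6: x=0 → posterior Dirichlet(19/3, 9/2, 13)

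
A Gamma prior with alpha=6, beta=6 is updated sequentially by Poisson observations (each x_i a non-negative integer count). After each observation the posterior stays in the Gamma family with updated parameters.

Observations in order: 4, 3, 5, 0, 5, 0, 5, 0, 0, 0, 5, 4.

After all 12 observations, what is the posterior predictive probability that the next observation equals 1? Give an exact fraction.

1031061125732888547964644019537604737429527330816/3914144333903073791808962606796280957916632792441

obs 1: x=4 → posterior Gamma(10, 7)
obs 2: x=3 → posterior Gamma(13, 8)
obs 3: x=5 → posterior Gamma(18, 9)
obs 4: x=0 → posterior Gamma(18, 10)
obs 5: x=5 → posterior Gamma(23, 11)
obs 6: x=0 → posterior Gamma(23, 12)
obs 7: x=5 → posterior Gamma(28, 13)
obs 8: x=0 → posterior Gamma(28, 14)
obs 9: x=0 → posterior Gamma(28, 15)
obs 10: x=0 → posterior Gamma(28, 16)
obs 11: x=5 → posterior Gamma(33, 17)
obs 12: x=4 → posterior Gamma(37, 18)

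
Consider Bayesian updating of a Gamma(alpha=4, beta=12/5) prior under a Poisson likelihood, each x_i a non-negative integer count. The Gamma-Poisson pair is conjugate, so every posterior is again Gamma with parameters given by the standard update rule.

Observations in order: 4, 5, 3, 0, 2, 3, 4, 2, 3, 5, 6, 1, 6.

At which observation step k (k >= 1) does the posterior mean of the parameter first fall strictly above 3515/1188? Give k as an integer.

obs 1: x=4 → posterior Gamma(8, 17/5)
obs 2: x=5 → posterior Gamma(13, 22/5)
obs 3: x=3 → posterior Gamma(16, 27/5)
obs 4: x=0 → posterior Gamma(16, 32/5)
obs 5: x=2 → posterior Gamma(18, 37/5)
obs 6: x=3 → posterior Gamma(21, 42/5)
obs 7: x=4 → posterior Gamma(25, 47/5)
obs 8: x=2 → posterior Gamma(27, 52/5)
obs 9: x=3 → posterior Gamma(30, 57/5)
obs 10: x=5 → posterior Gamma(35, 62/5)
obs 11: x=6 → posterior Gamma(41, 67/5)
obs 12: x=1 → posterior Gamma(42, 72/5)
obs 13: x=6 → posterior Gamma(48, 77/5)

k = 3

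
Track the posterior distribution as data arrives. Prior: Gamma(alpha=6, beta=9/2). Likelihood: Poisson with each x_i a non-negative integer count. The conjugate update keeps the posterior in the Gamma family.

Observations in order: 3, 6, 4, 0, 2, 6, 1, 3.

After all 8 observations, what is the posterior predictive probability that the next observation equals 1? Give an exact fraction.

1344410693882025498169241473078727722167968750/6362685441135942358474828762538534230890216321

obs 1: x=3 → posterior Gamma(9, 11/2)
obs 2: x=6 → posterior Gamma(15, 13/2)
obs 3: x=4 → posterior Gamma(19, 15/2)
obs 4: x=0 → posterior Gamma(19, 17/2)
obs 5: x=2 → posterior Gamma(21, 19/2)
obs 6: x=6 → posterior Gamma(27, 21/2)
obs 7: x=1 → posterior Gamma(28, 23/2)
obs 8: x=3 → posterior Gamma(31, 25/2)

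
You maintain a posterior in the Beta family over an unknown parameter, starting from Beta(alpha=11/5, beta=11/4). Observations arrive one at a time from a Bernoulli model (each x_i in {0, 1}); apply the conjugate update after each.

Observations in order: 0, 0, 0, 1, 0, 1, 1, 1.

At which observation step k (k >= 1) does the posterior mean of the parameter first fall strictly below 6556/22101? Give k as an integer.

obs 1: x=0 → posterior Beta(11/5, 15/4)
obs 2: x=0 → posterior Beta(11/5, 19/4)
obs 3: x=0 → posterior Beta(11/5, 23/4)
obs 4: x=1 → posterior Beta(16/5, 23/4)
obs 5: x=0 → posterior Beta(16/5, 27/4)
obs 6: x=1 → posterior Beta(21/5, 27/4)
obs 7: x=1 → posterior Beta(26/5, 27/4)
obs 8: x=1 → posterior Beta(31/5, 27/4)

k = 3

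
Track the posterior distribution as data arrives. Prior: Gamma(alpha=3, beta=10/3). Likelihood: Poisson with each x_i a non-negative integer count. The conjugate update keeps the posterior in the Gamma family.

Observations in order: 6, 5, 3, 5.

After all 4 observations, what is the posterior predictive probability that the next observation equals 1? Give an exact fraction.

22534239906038490788178683756544/142108547152020037174224853515625

obs 1: x=6 → posterior Gamma(9, 13/3)
obs 2: x=5 → posterior Gamma(14, 16/3)
obs 3: x=3 → posterior Gamma(17, 19/3)
obs 4: x=5 → posterior Gamma(22, 22/3)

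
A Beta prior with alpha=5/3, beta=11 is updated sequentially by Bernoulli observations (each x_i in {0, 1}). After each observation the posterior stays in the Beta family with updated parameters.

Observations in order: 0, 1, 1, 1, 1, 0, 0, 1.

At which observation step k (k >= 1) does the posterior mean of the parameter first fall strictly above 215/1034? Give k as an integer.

k = 3

obs 1: x=0 → posterior Beta(5/3, 12)
obs 2: x=1 → posterior Beta(8/3, 12)
obs 3: x=1 → posterior Beta(11/3, 12)
obs 4: x=1 → posterior Beta(14/3, 12)
obs 5: x=1 → posterior Beta(17/3, 12)
obs 6: x=0 → posterior Beta(17/3, 13)
obs 7: x=0 → posterior Beta(17/3, 14)
obs 8: x=1 → posterior Beta(20/3, 14)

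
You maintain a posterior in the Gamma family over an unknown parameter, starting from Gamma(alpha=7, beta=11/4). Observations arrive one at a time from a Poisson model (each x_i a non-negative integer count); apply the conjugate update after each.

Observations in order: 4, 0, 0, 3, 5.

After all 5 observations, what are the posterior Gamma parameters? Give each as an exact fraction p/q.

alpha=19, beta=31/4

obs 1: x=4 → posterior Gamma(11, 15/4)
obs 2: x=0 → posterior Gamma(11, 19/4)
obs 3: x=0 → posterior Gamma(11, 23/4)
obs 4: x=3 → posterior Gamma(14, 27/4)
obs 5: x=5 → posterior Gamma(19, 31/4)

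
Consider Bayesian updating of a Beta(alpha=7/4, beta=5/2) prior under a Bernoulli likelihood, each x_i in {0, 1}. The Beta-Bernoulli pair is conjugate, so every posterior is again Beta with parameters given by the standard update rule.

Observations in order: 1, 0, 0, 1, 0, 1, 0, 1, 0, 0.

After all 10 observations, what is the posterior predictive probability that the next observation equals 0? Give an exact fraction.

obs 1: x=1 → posterior Beta(11/4, 5/2)
obs 2: x=0 → posterior Beta(11/4, 7/2)
obs 3: x=0 → posterior Beta(11/4, 9/2)
obs 4: x=1 → posterior Beta(15/4, 9/2)
obs 5: x=0 → posterior Beta(15/4, 11/2)
obs 6: x=1 → posterior Beta(19/4, 11/2)
obs 7: x=0 → posterior Beta(19/4, 13/2)
obs 8: x=1 → posterior Beta(23/4, 13/2)
obs 9: x=0 → posterior Beta(23/4, 15/2)
obs 10: x=0 → posterior Beta(23/4, 17/2)

34/57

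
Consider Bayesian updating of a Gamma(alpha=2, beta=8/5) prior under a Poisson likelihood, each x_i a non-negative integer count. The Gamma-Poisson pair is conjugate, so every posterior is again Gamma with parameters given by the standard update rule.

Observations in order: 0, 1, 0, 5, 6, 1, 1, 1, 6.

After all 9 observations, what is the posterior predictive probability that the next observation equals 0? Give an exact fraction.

obs 1: x=0 → posterior Gamma(2, 13/5)
obs 2: x=1 → posterior Gamma(3, 18/5)
obs 3: x=0 → posterior Gamma(3, 23/5)
obs 4: x=5 → posterior Gamma(8, 28/5)
obs 5: x=6 → posterior Gamma(14, 33/5)
obs 6: x=1 → posterior Gamma(15, 38/5)
obs 7: x=1 → posterior Gamma(16, 43/5)
obs 8: x=1 → posterior Gamma(17, 48/5)
obs 9: x=6 → posterior Gamma(23, 53/5)

4553496434179608203397220101976502751677/36211277946678491129762594928113653645312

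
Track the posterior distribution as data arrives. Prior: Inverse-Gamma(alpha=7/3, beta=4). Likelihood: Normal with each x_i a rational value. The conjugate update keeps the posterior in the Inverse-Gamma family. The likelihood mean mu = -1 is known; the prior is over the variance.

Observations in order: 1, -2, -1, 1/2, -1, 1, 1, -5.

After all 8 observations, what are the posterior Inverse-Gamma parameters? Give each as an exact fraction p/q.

alpha=19/3, beta=157/8

obs 1: x=1 → posterior Inverse-Gamma(17/6, 6)
obs 2: x=-2 → posterior Inverse-Gamma(10/3, 13/2)
obs 3: x=-1 → posterior Inverse-Gamma(23/6, 13/2)
obs 4: x=1/2 → posterior Inverse-Gamma(13/3, 61/8)
obs 5: x=-1 → posterior Inverse-Gamma(29/6, 61/8)
obs 6: x=1 → posterior Inverse-Gamma(16/3, 77/8)
obs 7: x=1 → posterior Inverse-Gamma(35/6, 93/8)
obs 8: x=-5 → posterior Inverse-Gamma(19/3, 157/8)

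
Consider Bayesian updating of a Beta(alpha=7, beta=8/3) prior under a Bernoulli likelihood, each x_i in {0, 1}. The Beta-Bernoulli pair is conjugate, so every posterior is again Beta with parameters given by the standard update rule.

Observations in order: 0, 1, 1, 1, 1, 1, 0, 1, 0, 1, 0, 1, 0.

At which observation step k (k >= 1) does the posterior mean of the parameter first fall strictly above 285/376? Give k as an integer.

obs 1: x=0 → posterior Beta(7, 11/3)
obs 2: x=1 → posterior Beta(8, 11/3)
obs 3: x=1 → posterior Beta(9, 11/3)
obs 4: x=1 → posterior Beta(10, 11/3)
obs 5: x=1 → posterior Beta(11, 11/3)
obs 6: x=1 → posterior Beta(12, 11/3)
obs 7: x=0 → posterior Beta(12, 14/3)
obs 8: x=1 → posterior Beta(13, 14/3)
obs 9: x=0 → posterior Beta(13, 17/3)
obs 10: x=1 → posterior Beta(14, 17/3)
obs 11: x=0 → posterior Beta(14, 20/3)
obs 12: x=1 → posterior Beta(15, 20/3)
obs 13: x=0 → posterior Beta(15, 23/3)

k = 6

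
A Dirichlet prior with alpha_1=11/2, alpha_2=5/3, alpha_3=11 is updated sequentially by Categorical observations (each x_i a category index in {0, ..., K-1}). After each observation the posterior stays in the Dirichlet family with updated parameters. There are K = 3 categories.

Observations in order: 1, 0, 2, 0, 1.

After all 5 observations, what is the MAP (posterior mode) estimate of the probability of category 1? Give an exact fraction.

16/121

obs 1: x=1 → posterior Dirichlet(11/2, 8/3, 11)
obs 2: x=0 → posterior Dirichlet(13/2, 8/3, 11)
obs 3: x=2 → posterior Dirichlet(13/2, 8/3, 12)
obs 4: x=0 → posterior Dirichlet(15/2, 8/3, 12)
obs 5: x=1 → posterior Dirichlet(15/2, 11/3, 12)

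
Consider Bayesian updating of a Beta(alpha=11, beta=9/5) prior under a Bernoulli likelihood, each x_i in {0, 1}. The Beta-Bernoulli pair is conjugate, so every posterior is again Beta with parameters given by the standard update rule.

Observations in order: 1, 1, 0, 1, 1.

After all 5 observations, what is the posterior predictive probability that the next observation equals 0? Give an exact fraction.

obs 1: x=1 → posterior Beta(12, 9/5)
obs 2: x=1 → posterior Beta(13, 9/5)
obs 3: x=0 → posterior Beta(13, 14/5)
obs 4: x=1 → posterior Beta(14, 14/5)
obs 5: x=1 → posterior Beta(15, 14/5)

14/89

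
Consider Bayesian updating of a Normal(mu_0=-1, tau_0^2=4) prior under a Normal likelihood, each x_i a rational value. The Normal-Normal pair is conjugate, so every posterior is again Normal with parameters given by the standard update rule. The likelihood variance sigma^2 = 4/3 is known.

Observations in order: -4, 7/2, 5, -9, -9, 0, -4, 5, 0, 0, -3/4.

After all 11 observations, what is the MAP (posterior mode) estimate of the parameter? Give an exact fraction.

-163/136

obs 1: x=-4 → posterior Normal(-13/4, 1)
obs 2: x=7/2 → posterior Normal(-5/14, 4/7)
obs 3: x=5 → posterior Normal(5/4, 2/5)
obs 4: x=-9 → posterior Normal(-29/26, 4/13)
obs 5: x=-9 → posterior Normal(-83/32, 1/4)
obs 6: x=0 → posterior Normal(-83/38, 4/19)
obs 7: x=-4 → posterior Normal(-107/44, 2/11)
obs 8: x=5 → posterior Normal(-77/50, 4/25)
obs 9: x=0 → posterior Normal(-11/8, 1/7)
obs 10: x=0 → posterior Normal(-77/62, 4/31)
obs 11: x=-3/4 → posterior Normal(-163/136, 2/17)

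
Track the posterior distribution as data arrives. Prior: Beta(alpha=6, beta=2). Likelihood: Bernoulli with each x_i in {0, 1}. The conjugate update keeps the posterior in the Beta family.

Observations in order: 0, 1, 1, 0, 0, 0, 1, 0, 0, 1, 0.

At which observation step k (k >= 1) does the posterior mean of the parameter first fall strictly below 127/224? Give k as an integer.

obs 1: x=0 → posterior Beta(6, 3)
obs 2: x=1 → posterior Beta(7, 3)
obs 3: x=1 → posterior Beta(8, 3)
obs 4: x=0 → posterior Beta(8, 4)
obs 5: x=0 → posterior Beta(8, 5)
obs 6: x=0 → posterior Beta(8, 6)
obs 7: x=1 → posterior Beta(9, 6)
obs 8: x=0 → posterior Beta(9, 7)
obs 9: x=0 → posterior Beta(9, 8)
obs 10: x=1 → posterior Beta(10, 8)
obs 11: x=0 → posterior Beta(10, 9)

k = 8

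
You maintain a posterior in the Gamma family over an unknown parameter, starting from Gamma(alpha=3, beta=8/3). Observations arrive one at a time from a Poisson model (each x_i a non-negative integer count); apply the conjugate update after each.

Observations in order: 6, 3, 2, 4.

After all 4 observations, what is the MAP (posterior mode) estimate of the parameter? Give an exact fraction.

51/20

obs 1: x=6 → posterior Gamma(9, 11/3)
obs 2: x=3 → posterior Gamma(12, 14/3)
obs 3: x=2 → posterior Gamma(14, 17/3)
obs 4: x=4 → posterior Gamma(18, 20/3)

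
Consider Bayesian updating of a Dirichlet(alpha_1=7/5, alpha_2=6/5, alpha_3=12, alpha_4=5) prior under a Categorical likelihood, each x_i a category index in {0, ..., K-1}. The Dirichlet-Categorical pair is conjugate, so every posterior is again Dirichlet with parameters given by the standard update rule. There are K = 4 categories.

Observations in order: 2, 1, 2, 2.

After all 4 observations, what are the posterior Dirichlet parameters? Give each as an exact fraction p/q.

alpha_1=7/5, alpha_2=11/5, alpha_3=15, alpha_4=5

obs 1: x=2 → posterior Dirichlet(7/5, 6/5, 13, 5)
obs 2: x=1 → posterior Dirichlet(7/5, 11/5, 13, 5)
obs 3: x=2 → posterior Dirichlet(7/5, 11/5, 14, 5)
obs 4: x=2 → posterior Dirichlet(7/5, 11/5, 15, 5)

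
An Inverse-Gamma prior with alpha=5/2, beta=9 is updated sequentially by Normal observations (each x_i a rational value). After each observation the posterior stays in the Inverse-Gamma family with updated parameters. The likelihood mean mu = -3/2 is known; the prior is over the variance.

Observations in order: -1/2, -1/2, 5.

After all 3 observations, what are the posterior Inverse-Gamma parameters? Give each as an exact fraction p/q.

alpha=4, beta=249/8

obs 1: x=-1/2 → posterior Inverse-Gamma(3, 19/2)
obs 2: x=-1/2 → posterior Inverse-Gamma(7/2, 10)
obs 3: x=5 → posterior Inverse-Gamma(4, 249/8)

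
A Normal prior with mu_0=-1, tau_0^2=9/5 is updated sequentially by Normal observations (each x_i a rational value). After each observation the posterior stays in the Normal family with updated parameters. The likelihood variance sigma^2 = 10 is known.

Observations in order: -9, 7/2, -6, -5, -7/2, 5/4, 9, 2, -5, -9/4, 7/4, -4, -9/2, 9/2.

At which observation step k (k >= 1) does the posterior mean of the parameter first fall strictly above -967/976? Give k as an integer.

k = 8

obs 1: x=-9 → posterior Normal(-131/59, 90/59)
obs 2: x=7/2 → posterior Normal(-199/136, 45/34)
obs 3: x=-6 → posterior Normal(-307/154, 90/77)
obs 4: x=-5 → posterior Normal(-397/172, 45/43)
obs 5: x=-7/2 → posterior Normal(-46/19, 18/19)
obs 6: x=5/4 → posterior Normal(-875/416, 45/52)
obs 7: x=9 → posterior Normal(-551/452, 90/113)
obs 8: x=2 → posterior Normal(-479/488, 45/61)
obs 9: x=-5 → posterior Normal(-659/524, 90/131)
obs 10: x=-9/4 → posterior Normal(-37/28, 9/14)
obs 11: x=7/4 → posterior Normal(-677/596, 90/149)
obs 12: x=-4 → posterior Normal(-821/632, 45/79)
obs 13: x=-9/2 → posterior Normal(-983/668, 90/167)
obs 14: x=9/2 → posterior Normal(-821/704, 45/88)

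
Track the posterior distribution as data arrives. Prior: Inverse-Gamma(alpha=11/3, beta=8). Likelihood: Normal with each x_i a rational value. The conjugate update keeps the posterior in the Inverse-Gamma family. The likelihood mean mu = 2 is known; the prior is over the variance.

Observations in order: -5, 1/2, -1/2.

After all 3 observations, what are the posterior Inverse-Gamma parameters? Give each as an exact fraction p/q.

alpha=31/6, beta=147/4

obs 1: x=-5 → posterior Inverse-Gamma(25/6, 65/2)
obs 2: x=1/2 → posterior Inverse-Gamma(14/3, 269/8)
obs 3: x=-1/2 → posterior Inverse-Gamma(31/6, 147/4)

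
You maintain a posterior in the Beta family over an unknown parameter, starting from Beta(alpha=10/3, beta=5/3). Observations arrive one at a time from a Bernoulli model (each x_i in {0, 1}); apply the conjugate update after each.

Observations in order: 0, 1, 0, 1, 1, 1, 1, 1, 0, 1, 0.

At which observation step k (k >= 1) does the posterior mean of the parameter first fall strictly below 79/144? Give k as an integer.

obs 1: x=0 → posterior Beta(10/3, 8/3)
obs 2: x=1 → posterior Beta(13/3, 8/3)
obs 3: x=0 → posterior Beta(13/3, 11/3)
obs 4: x=1 → posterior Beta(16/3, 11/3)
obs 5: x=1 → posterior Beta(19/3, 11/3)
obs 6: x=1 → posterior Beta(22/3, 11/3)
obs 7: x=1 → posterior Beta(25/3, 11/3)
obs 8: x=1 → posterior Beta(28/3, 11/3)
obs 9: x=0 → posterior Beta(28/3, 14/3)
obs 10: x=1 → posterior Beta(31/3, 14/3)
obs 11: x=0 → posterior Beta(31/3, 17/3)

k = 3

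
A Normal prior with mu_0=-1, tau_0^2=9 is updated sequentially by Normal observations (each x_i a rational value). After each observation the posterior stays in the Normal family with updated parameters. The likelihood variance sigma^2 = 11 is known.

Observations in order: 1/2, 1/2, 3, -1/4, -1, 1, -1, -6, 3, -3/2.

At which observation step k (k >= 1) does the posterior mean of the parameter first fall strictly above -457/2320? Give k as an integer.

obs 1: x=1/2 → posterior Normal(-13/40, 99/20)
obs 2: x=1/2 → posterior Normal(-2/29, 99/29)
obs 3: x=3 → posterior Normal(25/38, 99/38)
obs 4: x=-1/4 → posterior Normal(91/188, 99/47)
obs 5: x=-1 → posterior Normal(55/224, 99/56)
obs 6: x=1 → posterior Normal(7/20, 99/65)
obs 7: x=-1 → posterior Normal(55/296, 99/74)
obs 8: x=-6 → posterior Normal(-161/332, 99/83)
obs 9: x=3 → posterior Normal(-53/368, 99/92)
obs 10: x=-3/2 → posterior Normal(-107/404, 99/101)

k = 2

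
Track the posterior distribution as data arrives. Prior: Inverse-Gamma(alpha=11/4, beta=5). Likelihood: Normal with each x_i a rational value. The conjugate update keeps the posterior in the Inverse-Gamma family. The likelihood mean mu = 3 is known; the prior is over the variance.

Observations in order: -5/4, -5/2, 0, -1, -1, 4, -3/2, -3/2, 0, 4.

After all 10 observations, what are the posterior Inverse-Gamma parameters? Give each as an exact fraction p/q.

obs 1: x=-5/4 → posterior Inverse-Gamma(13/4, 449/32)
obs 2: x=-5/2 → posterior Inverse-Gamma(15/4, 933/32)
obs 3: x=0 → posterior Inverse-Gamma(17/4, 1077/32)
obs 4: x=-1 → posterior Inverse-Gamma(19/4, 1333/32)
obs 5: x=-1 → posterior Inverse-Gamma(21/4, 1589/32)
obs 6: x=4 → posterior Inverse-Gamma(23/4, 1605/32)
obs 7: x=-3/2 → posterior Inverse-Gamma(25/4, 1929/32)
obs 8: x=-3/2 → posterior Inverse-Gamma(27/4, 2253/32)
obs 9: x=0 → posterior Inverse-Gamma(29/4, 2397/32)
obs 10: x=4 → posterior Inverse-Gamma(31/4, 2413/32)

alpha=31/4, beta=2413/32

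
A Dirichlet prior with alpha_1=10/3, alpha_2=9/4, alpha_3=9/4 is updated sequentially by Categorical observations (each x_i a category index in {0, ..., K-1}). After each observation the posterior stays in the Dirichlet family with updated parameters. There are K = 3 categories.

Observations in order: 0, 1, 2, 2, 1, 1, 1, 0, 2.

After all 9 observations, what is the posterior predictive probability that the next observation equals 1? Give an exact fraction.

75/202

obs 1: x=0 → posterior Dirichlet(13/3, 9/4, 9/4)
obs 2: x=1 → posterior Dirichlet(13/3, 13/4, 9/4)
obs 3: x=2 → posterior Dirichlet(13/3, 13/4, 13/4)
obs 4: x=2 → posterior Dirichlet(13/3, 13/4, 17/4)
obs 5: x=1 → posterior Dirichlet(13/3, 17/4, 17/4)
obs 6: x=1 → posterior Dirichlet(13/3, 21/4, 17/4)
obs 7: x=1 → posterior Dirichlet(13/3, 25/4, 17/4)
obs 8: x=0 → posterior Dirichlet(16/3, 25/4, 17/4)
obs 9: x=2 → posterior Dirichlet(16/3, 25/4, 21/4)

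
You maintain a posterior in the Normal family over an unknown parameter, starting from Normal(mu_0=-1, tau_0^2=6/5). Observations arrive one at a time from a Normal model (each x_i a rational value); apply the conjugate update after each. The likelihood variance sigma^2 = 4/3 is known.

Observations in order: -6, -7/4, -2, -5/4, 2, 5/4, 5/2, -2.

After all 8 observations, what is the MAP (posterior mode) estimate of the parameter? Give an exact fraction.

obs 1: x=-6 → posterior Normal(-64/19, 12/19)
obs 2: x=-7/4 → posterior Normal(-319/112, 3/7)
obs 3: x=-2 → posterior Normal(-391/148, 12/37)
obs 4: x=-5/4 → posterior Normal(-109/46, 6/23)
obs 5: x=2 → posterior Normal(-91/55, 12/55)
obs 6: x=5/4 → posterior Normal(-319/256, 3/16)
obs 7: x=5/2 → posterior Normal(-229/292, 12/73)
obs 8: x=-2 → posterior Normal(-301/328, 6/41)

-301/328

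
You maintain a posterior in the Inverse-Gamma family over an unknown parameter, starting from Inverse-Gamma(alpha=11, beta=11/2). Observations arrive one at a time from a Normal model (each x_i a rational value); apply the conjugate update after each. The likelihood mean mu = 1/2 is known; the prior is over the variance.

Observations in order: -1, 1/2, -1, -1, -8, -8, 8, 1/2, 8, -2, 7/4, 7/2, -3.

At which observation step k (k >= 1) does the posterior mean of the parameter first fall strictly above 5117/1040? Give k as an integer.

k = 6

obs 1: x=-1 → posterior Inverse-Gamma(23/2, 53/8)
obs 2: x=1/2 → posterior Inverse-Gamma(12, 53/8)
obs 3: x=-1 → posterior Inverse-Gamma(25/2, 31/4)
obs 4: x=-1 → posterior Inverse-Gamma(13, 71/8)
obs 5: x=-8 → posterior Inverse-Gamma(27/2, 45)
obs 6: x=-8 → posterior Inverse-Gamma(14, 649/8)
obs 7: x=8 → posterior Inverse-Gamma(29/2, 437/4)
obs 8: x=1/2 → posterior Inverse-Gamma(15, 437/4)
obs 9: x=8 → posterior Inverse-Gamma(31/2, 1099/8)
obs 10: x=-2 → posterior Inverse-Gamma(16, 281/2)
obs 11: x=7/4 → posterior Inverse-Gamma(33/2, 4521/32)
obs 12: x=7/2 → posterior Inverse-Gamma(17, 4665/32)
obs 13: x=-3 → posterior Inverse-Gamma(35/2, 4861/32)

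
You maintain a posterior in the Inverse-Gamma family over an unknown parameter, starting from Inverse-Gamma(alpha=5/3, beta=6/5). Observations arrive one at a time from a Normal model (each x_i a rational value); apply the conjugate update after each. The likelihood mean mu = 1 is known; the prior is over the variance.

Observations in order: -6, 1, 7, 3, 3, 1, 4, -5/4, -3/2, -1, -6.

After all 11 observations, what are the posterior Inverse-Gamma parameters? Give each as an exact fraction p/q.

obs 1: x=-6 → posterior Inverse-Gamma(13/6, 257/10)
obs 2: x=1 → posterior Inverse-Gamma(8/3, 257/10)
obs 3: x=7 → posterior Inverse-Gamma(19/6, 437/10)
obs 4: x=3 → posterior Inverse-Gamma(11/3, 457/10)
obs 5: x=3 → posterior Inverse-Gamma(25/6, 477/10)
obs 6: x=1 → posterior Inverse-Gamma(14/3, 477/10)
obs 7: x=4 → posterior Inverse-Gamma(31/6, 261/5)
obs 8: x=-5/4 → posterior Inverse-Gamma(17/3, 8757/160)
obs 9: x=-3/2 → posterior Inverse-Gamma(37/6, 9257/160)
obs 10: x=-1 → posterior Inverse-Gamma(20/3, 9577/160)
obs 11: x=-6 → posterior Inverse-Gamma(43/6, 13497/160)

alpha=43/6, beta=13497/160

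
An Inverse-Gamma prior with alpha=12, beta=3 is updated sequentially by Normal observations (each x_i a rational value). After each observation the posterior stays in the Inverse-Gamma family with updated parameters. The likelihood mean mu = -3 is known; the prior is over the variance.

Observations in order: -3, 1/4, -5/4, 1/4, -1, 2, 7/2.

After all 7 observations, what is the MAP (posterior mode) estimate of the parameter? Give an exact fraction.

obs 1: x=-3 → posterior Inverse-Gamma(25/2, 3)
obs 2: x=1/4 → posterior Inverse-Gamma(13, 265/32)
obs 3: x=-5/4 → posterior Inverse-Gamma(27/2, 157/16)
obs 4: x=1/4 → posterior Inverse-Gamma(14, 483/32)
obs 5: x=-1 → posterior Inverse-Gamma(29/2, 547/32)
obs 6: x=2 → posterior Inverse-Gamma(15, 947/32)
obs 7: x=7/2 → posterior Inverse-Gamma(31/2, 1623/32)

541/176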